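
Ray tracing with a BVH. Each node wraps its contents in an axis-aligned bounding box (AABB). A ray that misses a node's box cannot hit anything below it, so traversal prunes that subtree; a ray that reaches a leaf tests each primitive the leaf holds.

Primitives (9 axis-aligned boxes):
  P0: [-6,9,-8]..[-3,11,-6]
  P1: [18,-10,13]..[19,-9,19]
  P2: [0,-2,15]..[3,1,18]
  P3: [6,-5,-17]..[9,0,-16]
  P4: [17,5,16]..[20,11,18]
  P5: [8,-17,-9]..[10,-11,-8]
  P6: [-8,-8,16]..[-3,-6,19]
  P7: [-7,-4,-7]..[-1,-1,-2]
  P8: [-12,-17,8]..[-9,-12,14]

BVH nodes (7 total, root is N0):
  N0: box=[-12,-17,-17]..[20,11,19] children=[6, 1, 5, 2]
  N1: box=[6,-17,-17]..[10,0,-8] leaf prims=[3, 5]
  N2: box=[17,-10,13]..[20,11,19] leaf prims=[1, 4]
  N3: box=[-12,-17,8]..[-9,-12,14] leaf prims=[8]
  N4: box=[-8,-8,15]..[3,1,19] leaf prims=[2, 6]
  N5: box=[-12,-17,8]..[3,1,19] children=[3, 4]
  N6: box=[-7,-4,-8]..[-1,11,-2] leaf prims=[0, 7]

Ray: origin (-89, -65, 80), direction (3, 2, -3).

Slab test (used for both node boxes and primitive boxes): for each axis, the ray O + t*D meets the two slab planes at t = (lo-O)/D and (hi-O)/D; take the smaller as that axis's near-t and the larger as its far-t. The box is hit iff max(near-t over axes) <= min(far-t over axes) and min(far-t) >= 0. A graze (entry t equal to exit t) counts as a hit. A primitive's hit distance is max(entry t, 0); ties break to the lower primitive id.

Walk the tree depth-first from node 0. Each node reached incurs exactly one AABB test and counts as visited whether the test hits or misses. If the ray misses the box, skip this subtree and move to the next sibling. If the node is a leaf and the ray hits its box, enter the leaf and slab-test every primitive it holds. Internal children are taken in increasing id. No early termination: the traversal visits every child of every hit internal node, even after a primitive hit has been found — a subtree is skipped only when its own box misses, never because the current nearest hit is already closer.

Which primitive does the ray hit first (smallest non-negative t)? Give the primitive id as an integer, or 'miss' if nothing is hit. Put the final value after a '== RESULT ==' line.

Traverse from the root:
N0 x:[77/3,109/3] y:[24,38] z:[61/3,97/3] -> hit [77/3,97/3], descend [1, 2, 5, 6]
  N1 x:[95/3,33] y:[24,65/2] z:[88/3,97/3] -> hit [95/3,97/3] leaf, test {P3@t=32, P5(miss)}
  N2 x:[106/3,109/3] y:[55/2,38] z:[61/3,67/3] -> miss, prune
  N5 x:[77/3,92/3] y:[24,33] z:[61/3,24] -> miss, prune
  N6 x:[82/3,88/3] y:[61/2,38] z:[82/3,88/3] -> miss, prune

Visited [0, 1, 2, 5, 6]. Tests: 5 box, 1 leaf. Nearest: P3.

== RESULT ==
3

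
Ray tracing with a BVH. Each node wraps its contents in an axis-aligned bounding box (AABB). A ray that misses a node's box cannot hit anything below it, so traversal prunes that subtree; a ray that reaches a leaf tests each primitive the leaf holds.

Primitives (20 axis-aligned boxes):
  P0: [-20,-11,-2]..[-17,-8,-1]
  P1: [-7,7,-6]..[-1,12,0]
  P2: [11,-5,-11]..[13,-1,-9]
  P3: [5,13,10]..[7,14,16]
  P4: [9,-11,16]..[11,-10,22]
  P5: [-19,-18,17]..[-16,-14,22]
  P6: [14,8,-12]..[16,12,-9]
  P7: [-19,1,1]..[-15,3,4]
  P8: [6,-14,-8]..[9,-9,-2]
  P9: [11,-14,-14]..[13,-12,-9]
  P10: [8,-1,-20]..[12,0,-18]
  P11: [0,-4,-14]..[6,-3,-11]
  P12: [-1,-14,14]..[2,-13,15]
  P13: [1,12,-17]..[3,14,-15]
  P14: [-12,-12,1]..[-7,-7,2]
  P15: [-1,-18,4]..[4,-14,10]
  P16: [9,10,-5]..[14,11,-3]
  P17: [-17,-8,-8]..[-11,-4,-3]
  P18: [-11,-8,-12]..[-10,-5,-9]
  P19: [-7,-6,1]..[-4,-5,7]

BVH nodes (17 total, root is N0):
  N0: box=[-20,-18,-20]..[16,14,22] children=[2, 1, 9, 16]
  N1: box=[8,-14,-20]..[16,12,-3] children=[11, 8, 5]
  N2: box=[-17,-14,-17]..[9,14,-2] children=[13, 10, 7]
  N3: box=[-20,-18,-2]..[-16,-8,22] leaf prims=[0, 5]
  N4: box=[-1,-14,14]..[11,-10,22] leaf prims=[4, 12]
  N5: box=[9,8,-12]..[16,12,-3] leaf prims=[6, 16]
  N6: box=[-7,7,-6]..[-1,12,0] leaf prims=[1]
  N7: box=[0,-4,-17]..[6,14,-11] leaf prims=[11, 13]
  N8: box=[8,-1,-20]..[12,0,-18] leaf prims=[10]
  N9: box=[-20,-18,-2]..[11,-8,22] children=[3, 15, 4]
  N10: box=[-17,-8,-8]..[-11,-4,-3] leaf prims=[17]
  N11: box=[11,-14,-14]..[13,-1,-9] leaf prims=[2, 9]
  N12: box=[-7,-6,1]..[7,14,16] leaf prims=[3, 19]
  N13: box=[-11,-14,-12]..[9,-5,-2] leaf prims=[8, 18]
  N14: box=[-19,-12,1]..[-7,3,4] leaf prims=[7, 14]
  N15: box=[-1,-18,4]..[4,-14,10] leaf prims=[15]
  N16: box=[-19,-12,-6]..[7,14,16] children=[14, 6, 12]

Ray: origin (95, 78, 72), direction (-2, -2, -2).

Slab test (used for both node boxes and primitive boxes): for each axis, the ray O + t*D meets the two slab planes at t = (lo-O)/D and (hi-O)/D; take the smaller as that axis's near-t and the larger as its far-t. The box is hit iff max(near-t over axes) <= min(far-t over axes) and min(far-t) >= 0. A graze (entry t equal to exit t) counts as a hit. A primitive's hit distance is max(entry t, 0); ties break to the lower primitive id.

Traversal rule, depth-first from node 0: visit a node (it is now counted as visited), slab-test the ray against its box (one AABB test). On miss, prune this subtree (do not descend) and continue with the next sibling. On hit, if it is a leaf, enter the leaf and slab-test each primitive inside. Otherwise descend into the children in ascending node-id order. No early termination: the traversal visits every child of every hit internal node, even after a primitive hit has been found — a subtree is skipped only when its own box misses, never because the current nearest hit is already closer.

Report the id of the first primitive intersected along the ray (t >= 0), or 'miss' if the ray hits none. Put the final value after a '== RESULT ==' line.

Traverse from the root:
N0 x:[79/2,115/2] y:[32,48] z:[25,46] -> hit [79/2,46], descend [1, 2, 9, 16]
  N1 x:[79/2,87/2] y:[33,46] z:[75/2,46] -> hit [79/2,87/2], descend [5, 8, 11]
    N5 x:[79/2,43] y:[33,35] z:[75/2,42] -> miss, prune
    N8 x:[83/2,87/2] y:[39,79/2] z:[45,46] -> miss, prune
    N11 x:[41,42] y:[79/2,46] z:[81/2,43] -> hit [41,42] leaf, test {P2@t=41, P9(miss)}
  N2 x:[43,56] y:[32,46] z:[37,89/2] -> hit [43,89/2], descend [7, 10, 13]
    N7 x:[89/2,95/2] y:[32,41] z:[83/2,89/2] -> miss, prune
    N10 x:[53,56] y:[41,43] z:[75/2,40] -> miss, prune
    N13 x:[43,53] y:[83/2,46] z:[37,42] -> miss, prune
  N9 x:[42,115/2] y:[43,48] z:[25,37] -> miss, prune
  N16 x:[44,57] y:[32,45] z:[28,39] -> miss, prune

Visited [0, 1, 5, 8, 11, 2, 7, 10, 13, 9, 16]. Tests: 11 box, 1 leaf. Nearest: P2.

== RESULT ==
2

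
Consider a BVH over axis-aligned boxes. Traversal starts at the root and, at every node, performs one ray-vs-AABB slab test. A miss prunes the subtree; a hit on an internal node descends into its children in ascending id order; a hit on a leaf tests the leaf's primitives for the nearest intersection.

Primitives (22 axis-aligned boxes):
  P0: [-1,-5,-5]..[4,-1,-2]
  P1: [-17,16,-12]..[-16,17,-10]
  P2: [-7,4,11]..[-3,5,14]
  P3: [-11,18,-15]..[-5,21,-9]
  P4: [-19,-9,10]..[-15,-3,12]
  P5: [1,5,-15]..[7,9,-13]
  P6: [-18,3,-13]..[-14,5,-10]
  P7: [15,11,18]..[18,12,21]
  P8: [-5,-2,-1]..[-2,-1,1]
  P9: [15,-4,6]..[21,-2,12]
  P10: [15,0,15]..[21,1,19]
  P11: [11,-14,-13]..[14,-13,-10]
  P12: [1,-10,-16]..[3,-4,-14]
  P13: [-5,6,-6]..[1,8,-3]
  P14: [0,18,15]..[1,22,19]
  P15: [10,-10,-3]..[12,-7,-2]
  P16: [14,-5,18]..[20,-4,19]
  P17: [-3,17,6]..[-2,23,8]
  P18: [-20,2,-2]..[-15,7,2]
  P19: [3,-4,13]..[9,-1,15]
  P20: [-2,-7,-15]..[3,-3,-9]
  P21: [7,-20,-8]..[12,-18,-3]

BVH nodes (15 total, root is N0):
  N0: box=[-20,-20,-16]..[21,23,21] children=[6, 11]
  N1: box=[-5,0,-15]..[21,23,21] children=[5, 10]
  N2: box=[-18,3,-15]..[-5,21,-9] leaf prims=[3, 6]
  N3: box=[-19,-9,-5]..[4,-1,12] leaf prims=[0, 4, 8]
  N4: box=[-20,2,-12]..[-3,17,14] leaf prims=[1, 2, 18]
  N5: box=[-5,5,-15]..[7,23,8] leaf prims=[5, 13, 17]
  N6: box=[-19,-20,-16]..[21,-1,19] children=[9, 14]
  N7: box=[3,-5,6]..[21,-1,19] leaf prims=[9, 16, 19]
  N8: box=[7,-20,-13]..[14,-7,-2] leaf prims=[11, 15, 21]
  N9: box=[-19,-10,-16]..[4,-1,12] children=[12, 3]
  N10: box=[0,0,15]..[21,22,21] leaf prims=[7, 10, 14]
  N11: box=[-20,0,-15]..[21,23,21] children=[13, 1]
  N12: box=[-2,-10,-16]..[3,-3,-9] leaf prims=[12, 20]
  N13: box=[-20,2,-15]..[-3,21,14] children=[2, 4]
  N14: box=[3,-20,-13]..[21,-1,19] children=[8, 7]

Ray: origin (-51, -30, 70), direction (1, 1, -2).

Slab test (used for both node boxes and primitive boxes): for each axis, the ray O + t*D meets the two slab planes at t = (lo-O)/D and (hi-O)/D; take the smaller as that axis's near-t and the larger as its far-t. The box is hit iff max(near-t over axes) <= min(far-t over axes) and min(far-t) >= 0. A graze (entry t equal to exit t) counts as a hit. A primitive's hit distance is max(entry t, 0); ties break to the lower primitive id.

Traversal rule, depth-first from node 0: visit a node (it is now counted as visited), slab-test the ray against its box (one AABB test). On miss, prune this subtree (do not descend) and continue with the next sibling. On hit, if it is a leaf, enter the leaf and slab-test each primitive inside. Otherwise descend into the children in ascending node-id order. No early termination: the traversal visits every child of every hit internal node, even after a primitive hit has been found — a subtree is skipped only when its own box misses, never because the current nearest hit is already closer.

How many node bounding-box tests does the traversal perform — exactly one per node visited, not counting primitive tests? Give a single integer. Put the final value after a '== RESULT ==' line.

Traverse from the root:
N0 x:[31,72] y:[10,53] z:[49/2,43] -> hit [31,43], descend [6, 11]
  N6 x:[32,72] y:[10,29] z:[51/2,43] -> miss, prune
  N11 x:[31,72] y:[30,53] z:[49/2,85/2] -> hit [31,85/2], descend [1, 13]
    N1 x:[46,72] y:[30,53] z:[49/2,85/2] -> miss, prune
    N13 x:[31,48] y:[32,51] z:[28,85/2] -> hit [32,85/2], descend [2, 4]
      N2 x:[33,46] y:[33,51] z:[79/2,85/2] -> hit [79/2,85/2] leaf, test {P3(miss), P6(miss)}
      N4 x:[31,48] y:[32,47] z:[28,41] -> hit [32,41] leaf, test {P1(miss), P2(miss), P18@t=34}

Summary -> nodes [0, 6, 11, 1, 13, 2, 4]; box-tests=7; leaf-entries=2; first=P18

== RESULT ==
7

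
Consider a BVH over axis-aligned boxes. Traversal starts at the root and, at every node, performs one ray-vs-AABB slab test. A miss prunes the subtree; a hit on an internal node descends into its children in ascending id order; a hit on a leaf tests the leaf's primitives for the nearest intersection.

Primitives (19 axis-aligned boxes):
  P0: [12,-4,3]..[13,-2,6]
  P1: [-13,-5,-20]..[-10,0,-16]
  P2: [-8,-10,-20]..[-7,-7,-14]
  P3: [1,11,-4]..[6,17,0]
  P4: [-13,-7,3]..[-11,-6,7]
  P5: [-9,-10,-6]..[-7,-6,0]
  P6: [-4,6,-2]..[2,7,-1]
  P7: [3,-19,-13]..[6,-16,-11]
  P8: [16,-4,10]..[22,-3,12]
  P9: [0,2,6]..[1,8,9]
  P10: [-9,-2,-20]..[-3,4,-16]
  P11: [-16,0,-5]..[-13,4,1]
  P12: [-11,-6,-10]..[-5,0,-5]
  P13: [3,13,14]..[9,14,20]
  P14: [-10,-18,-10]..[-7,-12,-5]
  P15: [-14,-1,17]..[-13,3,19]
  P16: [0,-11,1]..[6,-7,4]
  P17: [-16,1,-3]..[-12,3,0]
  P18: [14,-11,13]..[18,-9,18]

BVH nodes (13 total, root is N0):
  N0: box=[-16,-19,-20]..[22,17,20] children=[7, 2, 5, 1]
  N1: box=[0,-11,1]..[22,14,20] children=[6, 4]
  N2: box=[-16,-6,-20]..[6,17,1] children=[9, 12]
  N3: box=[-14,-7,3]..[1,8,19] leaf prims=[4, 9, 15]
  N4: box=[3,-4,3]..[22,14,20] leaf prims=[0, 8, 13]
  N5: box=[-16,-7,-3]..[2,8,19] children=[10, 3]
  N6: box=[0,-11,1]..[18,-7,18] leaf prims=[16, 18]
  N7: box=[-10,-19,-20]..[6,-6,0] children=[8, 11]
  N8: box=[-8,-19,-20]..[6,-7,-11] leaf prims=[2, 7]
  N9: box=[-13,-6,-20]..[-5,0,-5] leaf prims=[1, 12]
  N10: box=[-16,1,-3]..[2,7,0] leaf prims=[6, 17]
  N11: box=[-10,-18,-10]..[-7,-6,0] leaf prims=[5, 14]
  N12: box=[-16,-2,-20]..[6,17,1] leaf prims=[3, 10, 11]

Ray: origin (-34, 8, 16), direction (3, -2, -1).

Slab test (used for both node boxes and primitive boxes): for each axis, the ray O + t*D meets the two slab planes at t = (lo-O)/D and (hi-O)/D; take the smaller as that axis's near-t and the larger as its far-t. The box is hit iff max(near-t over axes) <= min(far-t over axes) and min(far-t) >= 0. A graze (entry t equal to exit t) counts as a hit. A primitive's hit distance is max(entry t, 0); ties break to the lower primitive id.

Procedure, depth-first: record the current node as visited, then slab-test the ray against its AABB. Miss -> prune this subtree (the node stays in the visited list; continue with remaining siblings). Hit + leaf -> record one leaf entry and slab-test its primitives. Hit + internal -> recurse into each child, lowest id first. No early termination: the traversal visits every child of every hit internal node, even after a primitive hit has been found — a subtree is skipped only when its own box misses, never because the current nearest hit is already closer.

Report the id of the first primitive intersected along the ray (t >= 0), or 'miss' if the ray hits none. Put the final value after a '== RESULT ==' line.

Trace the traversal:
N0 x:[6,56/3] y:[-9/2,27/2] z:[-4,36] -> hit [6,27/2], descend [1, 2, 5, 7]
  N1 x:[34/3,56/3] y:[-3,19/2] z:[-4,15] -> miss, prune
  N2 x:[6,40/3] y:[-9/2,7] z:[15,36] -> miss, prune
  N5 x:[6,12] y:[0,15/2] z:[-3,19] -> hit [6,15/2], descend [3, 10]
    N3 x:[20/3,35/3] y:[0,15/2] z:[-3,13] -> hit [20/3,15/2] leaf, test {P4(miss), P9(miss), P15(miss)}
    N10 x:[6,12] y:[1/2,7/2] z:[16,19] -> miss, prune
  N7 x:[8,40/3] y:[7,27/2] z:[16,36] -> miss, prune

Summary -> nodes [0, 1, 2, 5, 3, 10, 7]; box-tests=7; leaf-entries=1; first=miss

== RESULT ==
miss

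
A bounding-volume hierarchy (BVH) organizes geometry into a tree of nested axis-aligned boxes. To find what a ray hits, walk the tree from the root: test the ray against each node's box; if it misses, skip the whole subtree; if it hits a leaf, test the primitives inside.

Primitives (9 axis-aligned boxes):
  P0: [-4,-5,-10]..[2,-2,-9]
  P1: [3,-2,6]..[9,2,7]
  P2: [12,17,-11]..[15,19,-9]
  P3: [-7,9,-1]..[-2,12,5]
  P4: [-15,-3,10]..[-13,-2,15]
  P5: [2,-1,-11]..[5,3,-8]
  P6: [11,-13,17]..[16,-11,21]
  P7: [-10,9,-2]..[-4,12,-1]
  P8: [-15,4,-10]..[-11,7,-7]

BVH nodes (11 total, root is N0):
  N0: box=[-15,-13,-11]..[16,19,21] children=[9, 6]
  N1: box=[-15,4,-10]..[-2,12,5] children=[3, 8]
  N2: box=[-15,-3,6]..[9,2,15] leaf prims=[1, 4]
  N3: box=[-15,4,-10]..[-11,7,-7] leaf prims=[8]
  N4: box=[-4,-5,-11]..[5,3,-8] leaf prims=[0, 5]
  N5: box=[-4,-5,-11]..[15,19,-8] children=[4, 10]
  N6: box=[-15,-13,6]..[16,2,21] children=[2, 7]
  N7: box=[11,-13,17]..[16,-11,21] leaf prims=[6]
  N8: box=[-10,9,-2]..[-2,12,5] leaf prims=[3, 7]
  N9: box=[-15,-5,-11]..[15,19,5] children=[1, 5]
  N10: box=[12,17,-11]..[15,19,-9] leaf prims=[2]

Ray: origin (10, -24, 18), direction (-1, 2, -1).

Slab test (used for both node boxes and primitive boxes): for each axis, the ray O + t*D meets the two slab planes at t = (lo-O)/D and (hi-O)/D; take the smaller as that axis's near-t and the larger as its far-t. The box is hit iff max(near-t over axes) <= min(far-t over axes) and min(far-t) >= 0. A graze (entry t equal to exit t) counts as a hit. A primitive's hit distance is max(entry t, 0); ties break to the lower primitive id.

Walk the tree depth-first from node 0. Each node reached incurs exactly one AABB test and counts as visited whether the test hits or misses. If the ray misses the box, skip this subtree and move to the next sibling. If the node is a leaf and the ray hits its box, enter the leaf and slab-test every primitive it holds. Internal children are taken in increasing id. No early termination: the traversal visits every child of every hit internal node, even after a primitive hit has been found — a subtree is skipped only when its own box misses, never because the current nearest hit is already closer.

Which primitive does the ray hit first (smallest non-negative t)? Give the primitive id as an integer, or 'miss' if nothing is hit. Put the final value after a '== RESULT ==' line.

Walk:
N0 x:[-6,25] y:[11/2,43/2] z:[-3,29] -> hit [11/2,43/2], descend [6, 9]
  N6 x:[-6,25] y:[11/2,13] z:[-3,12] -> hit [11/2,12], descend [2, 7]
    N2 x:[1,25] y:[21/2,13] z:[3,12] -> hit [21/2,12] leaf, test {P1(miss), P4(miss)}
    N7 x:[-6,-1] y:[11/2,13/2] z:[-3,1] -> miss, prune
  N9 x:[-5,25] y:[19/2,43/2] z:[13,29] -> hit [13,43/2], descend [1, 5]
    N1 x:[12,25] y:[14,18] z:[13,28] -> hit [14,18], descend [3, 8]
      N3 x:[21,25] y:[14,31/2] z:[25,28] -> miss, prune
      N8 x:[12,20] y:[33/2,18] z:[13,20] -> hit [33/2,18] leaf, test {P3@t=33/2, P7(miss)}
    N5 x:[-5,14] y:[19/2,43/2] z:[26,29] -> miss, prune

Summary -> nodes [0, 6, 2, 7, 9, 1, 3, 8, 5]; box-tests=9; leaf-entries=2; first=P3

== RESULT ==
3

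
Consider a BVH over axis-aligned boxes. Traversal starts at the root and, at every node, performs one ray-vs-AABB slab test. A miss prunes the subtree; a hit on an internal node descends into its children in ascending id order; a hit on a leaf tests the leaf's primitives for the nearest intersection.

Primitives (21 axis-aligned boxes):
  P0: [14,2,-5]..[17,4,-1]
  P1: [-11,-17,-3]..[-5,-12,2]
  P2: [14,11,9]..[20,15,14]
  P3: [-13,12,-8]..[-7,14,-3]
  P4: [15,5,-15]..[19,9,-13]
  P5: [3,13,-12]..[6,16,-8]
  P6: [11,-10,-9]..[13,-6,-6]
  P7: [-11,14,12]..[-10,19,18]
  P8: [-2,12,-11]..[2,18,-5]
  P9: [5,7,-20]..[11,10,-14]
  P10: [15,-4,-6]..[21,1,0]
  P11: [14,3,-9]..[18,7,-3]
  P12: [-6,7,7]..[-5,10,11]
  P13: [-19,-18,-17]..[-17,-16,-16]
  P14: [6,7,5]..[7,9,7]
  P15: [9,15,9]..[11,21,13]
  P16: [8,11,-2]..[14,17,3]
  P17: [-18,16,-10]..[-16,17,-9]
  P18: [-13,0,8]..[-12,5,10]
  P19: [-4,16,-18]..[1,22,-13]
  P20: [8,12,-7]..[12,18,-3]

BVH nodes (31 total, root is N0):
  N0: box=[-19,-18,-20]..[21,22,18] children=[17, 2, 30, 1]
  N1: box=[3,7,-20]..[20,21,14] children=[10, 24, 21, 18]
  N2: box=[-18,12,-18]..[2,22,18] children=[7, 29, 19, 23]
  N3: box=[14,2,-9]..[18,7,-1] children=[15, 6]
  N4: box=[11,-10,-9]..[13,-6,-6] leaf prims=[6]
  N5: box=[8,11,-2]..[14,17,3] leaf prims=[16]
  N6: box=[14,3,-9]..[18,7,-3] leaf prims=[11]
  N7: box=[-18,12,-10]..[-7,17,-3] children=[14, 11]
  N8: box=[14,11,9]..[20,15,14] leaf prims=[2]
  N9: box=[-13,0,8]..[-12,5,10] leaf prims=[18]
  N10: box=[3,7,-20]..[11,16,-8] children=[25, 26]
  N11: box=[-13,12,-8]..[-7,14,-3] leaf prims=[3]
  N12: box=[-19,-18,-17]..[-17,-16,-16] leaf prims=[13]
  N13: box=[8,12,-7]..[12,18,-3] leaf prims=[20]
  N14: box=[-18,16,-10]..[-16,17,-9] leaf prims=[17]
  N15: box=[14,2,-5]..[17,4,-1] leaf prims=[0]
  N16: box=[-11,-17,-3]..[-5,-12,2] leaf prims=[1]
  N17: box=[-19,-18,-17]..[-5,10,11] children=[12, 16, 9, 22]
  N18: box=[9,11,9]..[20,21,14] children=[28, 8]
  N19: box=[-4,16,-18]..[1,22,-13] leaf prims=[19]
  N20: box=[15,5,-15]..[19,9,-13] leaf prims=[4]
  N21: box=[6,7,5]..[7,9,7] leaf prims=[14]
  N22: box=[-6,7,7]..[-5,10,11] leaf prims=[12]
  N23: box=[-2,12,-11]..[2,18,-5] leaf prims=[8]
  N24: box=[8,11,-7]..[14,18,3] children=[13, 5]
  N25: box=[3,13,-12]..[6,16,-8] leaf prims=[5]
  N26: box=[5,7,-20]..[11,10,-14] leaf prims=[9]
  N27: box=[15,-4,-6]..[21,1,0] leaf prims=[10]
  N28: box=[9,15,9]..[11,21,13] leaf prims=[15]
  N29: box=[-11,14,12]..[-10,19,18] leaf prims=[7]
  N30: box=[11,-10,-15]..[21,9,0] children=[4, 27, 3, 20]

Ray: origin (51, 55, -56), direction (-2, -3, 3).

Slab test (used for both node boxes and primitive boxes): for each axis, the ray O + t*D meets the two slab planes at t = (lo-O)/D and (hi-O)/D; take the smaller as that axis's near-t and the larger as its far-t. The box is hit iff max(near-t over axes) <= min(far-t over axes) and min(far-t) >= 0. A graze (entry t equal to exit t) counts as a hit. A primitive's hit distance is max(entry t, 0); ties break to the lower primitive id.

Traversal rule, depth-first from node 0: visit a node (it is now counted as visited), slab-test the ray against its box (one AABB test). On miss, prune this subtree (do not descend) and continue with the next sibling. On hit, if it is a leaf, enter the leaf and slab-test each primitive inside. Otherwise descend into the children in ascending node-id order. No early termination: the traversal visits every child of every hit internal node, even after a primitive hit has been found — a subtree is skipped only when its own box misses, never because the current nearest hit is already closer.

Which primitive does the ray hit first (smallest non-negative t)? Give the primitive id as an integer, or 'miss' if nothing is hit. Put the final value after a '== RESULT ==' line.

Traverse from the root:
N0 x:[15,35] y:[11,73/3] z:[12,74/3] -> hit [15,73/3], descend [1, 2, 17, 30]
  N1 x:[31/2,24] y:[34/3,16] z:[12,70/3] -> hit [31/2,16], descend [10, 18, 21, 24]
    N10 x:[20,24] y:[13,16] z:[12,16] -> miss, prune
    N18 x:[31/2,21] y:[34/3,44/3] z:[65/3,70/3] -> miss, prune
    N21 x:[22,45/2] y:[46/3,16] z:[61/3,21] -> miss, prune
    N24 x:[37/2,43/2] y:[37/3,44/3] z:[49/3,59/3] -> miss, prune
  N2 x:[49/2,69/2] y:[11,43/3] z:[38/3,74/3] -> miss, prune
  N17 x:[28,35] y:[15,73/3] z:[13,67/3] -> miss, prune
  N30 x:[15,20] y:[46/3,65/3] z:[41/3,56/3] -> hit [46/3,56/3], descend [3, 4, 20, 27]
    N3 x:[33/2,37/2] y:[16,53/3] z:[47/3,55/3] -> hit [33/2,53/3], descend [6, 15]
      N6 x:[33/2,37/2] y:[16,52/3] z:[47/3,53/3] -> hit [33/2,52/3] leaf, test {P11@t=33/2}
      N15 x:[17,37/2] y:[17,53/3] z:[17,55/3] -> hit [17,53/3] leaf, test {P0@t=17}
    N4 x:[19,20] y:[61/3,65/3] z:[47/3,50/3] -> miss, prune
    N20 x:[16,18] y:[46/3,50/3] z:[41/3,43/3] -> miss, prune
    N27 x:[15,18] y:[18,59/3] z:[50/3,56/3] -> hit [18,18] leaf, test {P10@t=18}

Visited [0, 1, 10, 18, 21, 24, 2, 17, 30, 3, 6, 15, 4, 20, 27]. Tests: 15 box, 3 leaf. Nearest: P11.

== RESULT ==
11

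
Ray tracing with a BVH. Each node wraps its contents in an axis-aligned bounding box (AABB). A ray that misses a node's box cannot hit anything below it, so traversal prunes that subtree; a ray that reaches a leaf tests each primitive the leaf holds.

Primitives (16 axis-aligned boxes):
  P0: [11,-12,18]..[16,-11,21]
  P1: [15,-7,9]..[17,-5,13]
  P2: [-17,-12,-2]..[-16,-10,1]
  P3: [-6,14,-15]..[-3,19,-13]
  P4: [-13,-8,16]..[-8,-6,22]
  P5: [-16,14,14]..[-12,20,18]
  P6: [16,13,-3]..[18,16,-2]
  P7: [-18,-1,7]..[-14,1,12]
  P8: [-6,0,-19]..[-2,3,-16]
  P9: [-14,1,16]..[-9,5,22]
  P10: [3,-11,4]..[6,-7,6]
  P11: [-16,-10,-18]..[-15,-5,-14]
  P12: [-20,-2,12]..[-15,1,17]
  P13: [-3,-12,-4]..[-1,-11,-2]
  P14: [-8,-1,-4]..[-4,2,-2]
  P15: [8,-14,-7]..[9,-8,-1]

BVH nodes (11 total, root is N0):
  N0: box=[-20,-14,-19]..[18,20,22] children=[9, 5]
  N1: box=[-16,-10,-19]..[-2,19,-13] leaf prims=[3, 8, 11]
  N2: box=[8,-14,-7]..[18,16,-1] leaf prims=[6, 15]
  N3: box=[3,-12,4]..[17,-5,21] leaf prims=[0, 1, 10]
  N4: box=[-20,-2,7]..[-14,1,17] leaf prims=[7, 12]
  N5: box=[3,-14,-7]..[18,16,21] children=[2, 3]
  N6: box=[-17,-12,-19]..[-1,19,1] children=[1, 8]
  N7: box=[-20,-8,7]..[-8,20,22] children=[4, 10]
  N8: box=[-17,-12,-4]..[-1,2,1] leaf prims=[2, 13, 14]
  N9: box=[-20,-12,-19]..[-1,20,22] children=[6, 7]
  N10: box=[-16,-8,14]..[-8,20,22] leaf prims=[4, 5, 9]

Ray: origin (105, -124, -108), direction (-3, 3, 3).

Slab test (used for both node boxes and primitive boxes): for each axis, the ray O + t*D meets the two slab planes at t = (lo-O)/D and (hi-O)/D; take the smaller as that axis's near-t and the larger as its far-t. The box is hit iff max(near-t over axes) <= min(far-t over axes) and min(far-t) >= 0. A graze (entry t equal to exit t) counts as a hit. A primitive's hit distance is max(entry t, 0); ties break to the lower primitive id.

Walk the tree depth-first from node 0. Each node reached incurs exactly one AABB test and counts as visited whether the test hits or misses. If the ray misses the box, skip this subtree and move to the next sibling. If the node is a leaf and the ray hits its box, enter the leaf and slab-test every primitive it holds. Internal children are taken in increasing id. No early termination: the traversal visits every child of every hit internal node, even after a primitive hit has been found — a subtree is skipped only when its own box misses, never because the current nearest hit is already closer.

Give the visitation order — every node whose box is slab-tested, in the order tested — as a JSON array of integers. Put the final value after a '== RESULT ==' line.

Walk:
N0 x:[29,125/3] y:[110/3,48] z:[89/3,130/3] -> hit [110/3,125/3], descend [5, 9]
  N5 x:[29,34] y:[110/3,140/3] z:[101/3,43] -> miss, prune
  N9 x:[106/3,125/3] y:[112/3,48] z:[89/3,130/3] -> hit [112/3,125/3], descend [6, 7]
    N6 x:[106/3,122/3] y:[112/3,143/3] z:[89/3,109/3] -> miss, prune
    N7 x:[113/3,125/3] y:[116/3,48] z:[115/3,130/3] -> hit [116/3,125/3], descend [4, 10]
      N4 x:[119/3,125/3] y:[122/3,125/3] z:[115/3,125/3] -> hit [122/3,125/3] leaf, test {P7(miss), P12@t=122/3}
      N10 x:[113/3,121/3] y:[116/3,48] z:[122/3,130/3] -> miss, prune

Visited [0, 5, 9, 6, 7, 4, 10]. Tests: 7 box, 1 leaf. Nearest: P12.

== RESULT ==
[0, 5, 9, 6, 7, 4, 10]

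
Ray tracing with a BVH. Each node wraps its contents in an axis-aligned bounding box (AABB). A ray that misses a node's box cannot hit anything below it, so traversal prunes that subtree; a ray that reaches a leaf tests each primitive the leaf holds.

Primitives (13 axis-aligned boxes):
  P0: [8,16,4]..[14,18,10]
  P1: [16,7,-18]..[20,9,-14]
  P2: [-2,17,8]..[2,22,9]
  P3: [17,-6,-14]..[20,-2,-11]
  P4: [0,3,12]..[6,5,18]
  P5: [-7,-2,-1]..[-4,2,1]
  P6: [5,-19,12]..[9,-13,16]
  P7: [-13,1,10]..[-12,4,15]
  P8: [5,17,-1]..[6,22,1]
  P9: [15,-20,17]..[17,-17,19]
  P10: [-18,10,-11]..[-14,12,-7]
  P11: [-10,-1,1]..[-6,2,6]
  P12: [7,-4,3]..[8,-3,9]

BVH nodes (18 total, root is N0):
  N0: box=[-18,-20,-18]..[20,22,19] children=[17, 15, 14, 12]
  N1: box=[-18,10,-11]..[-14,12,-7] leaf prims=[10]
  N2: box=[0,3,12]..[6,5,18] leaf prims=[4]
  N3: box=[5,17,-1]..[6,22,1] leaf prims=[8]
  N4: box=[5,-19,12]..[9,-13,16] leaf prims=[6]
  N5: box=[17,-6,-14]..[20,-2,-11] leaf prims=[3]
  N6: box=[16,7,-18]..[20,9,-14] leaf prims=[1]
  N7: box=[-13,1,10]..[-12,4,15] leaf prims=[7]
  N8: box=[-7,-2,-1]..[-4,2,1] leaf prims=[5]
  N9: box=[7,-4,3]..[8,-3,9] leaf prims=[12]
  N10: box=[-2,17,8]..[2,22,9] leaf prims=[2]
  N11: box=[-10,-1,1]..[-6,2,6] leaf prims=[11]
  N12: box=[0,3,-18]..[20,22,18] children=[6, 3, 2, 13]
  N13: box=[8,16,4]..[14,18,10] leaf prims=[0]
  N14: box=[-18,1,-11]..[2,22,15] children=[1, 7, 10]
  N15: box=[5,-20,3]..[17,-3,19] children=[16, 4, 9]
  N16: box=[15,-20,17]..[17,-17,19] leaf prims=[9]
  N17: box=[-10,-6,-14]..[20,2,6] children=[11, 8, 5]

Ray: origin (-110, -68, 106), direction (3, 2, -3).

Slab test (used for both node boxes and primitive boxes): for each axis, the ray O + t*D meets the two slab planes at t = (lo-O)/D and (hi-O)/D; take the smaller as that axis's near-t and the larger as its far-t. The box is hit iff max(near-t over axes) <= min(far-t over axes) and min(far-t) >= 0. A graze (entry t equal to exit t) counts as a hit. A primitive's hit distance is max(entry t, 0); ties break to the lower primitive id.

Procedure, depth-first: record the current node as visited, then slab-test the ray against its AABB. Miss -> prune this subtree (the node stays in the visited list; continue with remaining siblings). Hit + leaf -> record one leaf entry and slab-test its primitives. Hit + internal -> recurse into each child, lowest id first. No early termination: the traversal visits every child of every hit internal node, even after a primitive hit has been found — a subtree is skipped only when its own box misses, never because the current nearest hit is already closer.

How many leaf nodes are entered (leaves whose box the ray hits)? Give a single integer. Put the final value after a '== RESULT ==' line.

Traverse from the root:
N0 x:[92/3,130/3] y:[24,45] z:[29,124/3] -> hit [92/3,124/3], descend [12, 14, 15, 17]
  N12 x:[110/3,130/3] y:[71/2,45] z:[88/3,124/3] -> hit [110/3,124/3], descend [2, 3, 6, 13]
    N2 x:[110/3,116/3] y:[71/2,73/2] z:[88/3,94/3] -> miss, prune
    N3 x:[115/3,116/3] y:[85/2,45] z:[35,107/3] -> miss, prune
    N6 x:[42,130/3] y:[75/2,77/2] z:[40,124/3] -> miss, prune
    N13 x:[118/3,124/3] y:[42,43] z:[32,34] -> miss, prune
  N14 x:[92/3,112/3] y:[69/2,45] z:[91/3,39] -> hit [69/2,112/3], descend [1, 7, 10]
    N1 x:[92/3,32] y:[39,40] z:[113/3,39] -> miss, prune
    N7 x:[97/3,98/3] y:[69/2,36] z:[91/3,32] -> miss, prune
    N10 x:[36,112/3] y:[85/2,45] z:[97/3,98/3] -> miss, prune
  N15 x:[115/3,127/3] y:[24,65/2] z:[29,103/3] -> miss, prune
  N17 x:[100/3,130/3] y:[31,35] z:[100/3,40] -> hit [100/3,35], descend [5, 8, 11]
    N5 x:[127/3,130/3] y:[31,33] z:[39,40] -> miss, prune
    N8 x:[103/3,106/3] y:[33,35] z:[35,107/3] -> hit [35,35] leaf, test {P5@t=35}
    N11 x:[100/3,104/3] y:[67/2,35] z:[100/3,35] -> hit [67/2,104/3] leaf, test {P11@t=67/2}

Visited [0, 12, 2, 3, 6, 13, 14, 1, 7, 10, 15, 17, 5, 8, 11]. Tests: 15 box, 2 leaf. Nearest: P11.

== RESULT ==
2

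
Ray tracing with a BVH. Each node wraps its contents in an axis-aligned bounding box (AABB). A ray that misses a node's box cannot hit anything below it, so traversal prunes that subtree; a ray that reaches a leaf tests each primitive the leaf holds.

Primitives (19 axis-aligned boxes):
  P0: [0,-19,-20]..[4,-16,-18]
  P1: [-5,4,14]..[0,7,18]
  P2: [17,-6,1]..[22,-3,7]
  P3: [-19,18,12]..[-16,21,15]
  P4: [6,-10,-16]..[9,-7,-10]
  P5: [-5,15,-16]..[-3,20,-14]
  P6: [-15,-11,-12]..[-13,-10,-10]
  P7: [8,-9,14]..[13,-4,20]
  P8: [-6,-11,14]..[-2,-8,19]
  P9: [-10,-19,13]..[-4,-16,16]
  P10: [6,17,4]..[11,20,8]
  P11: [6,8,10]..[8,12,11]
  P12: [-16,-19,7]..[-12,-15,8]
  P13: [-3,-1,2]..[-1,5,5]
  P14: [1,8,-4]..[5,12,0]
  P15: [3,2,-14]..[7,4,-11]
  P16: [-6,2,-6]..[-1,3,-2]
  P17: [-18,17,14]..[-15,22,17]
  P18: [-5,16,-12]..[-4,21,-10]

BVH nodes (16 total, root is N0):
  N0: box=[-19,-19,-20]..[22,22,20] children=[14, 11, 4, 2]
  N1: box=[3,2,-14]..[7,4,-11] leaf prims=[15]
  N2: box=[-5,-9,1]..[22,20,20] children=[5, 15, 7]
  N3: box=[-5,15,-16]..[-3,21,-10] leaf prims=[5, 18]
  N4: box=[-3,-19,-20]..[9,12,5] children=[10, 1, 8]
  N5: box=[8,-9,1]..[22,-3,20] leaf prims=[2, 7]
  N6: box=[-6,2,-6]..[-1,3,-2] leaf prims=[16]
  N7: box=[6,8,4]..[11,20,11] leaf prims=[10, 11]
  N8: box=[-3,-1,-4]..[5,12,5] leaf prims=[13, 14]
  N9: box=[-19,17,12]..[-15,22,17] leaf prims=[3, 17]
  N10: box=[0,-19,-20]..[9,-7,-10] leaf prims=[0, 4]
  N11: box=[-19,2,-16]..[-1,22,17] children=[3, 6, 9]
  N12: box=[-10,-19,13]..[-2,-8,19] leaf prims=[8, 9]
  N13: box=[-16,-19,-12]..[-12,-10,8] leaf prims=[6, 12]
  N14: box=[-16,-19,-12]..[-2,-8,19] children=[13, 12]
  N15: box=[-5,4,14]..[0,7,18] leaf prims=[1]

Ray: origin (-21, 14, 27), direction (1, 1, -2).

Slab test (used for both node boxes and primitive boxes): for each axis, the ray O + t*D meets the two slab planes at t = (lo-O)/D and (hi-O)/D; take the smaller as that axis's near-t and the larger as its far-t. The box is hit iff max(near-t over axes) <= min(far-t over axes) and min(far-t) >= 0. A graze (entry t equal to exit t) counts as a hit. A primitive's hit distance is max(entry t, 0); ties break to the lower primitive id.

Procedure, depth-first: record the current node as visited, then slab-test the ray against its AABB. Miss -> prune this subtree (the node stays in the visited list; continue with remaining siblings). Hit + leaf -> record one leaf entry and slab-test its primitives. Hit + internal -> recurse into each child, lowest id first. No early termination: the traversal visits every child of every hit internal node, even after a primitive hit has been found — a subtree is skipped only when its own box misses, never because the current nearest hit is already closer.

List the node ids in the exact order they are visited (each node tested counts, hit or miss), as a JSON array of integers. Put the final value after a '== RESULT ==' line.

Walk:
N0 x:[2,43] y:[-33,8] z:[7/2,47/2] -> hit [7/2,8], descend [2, 4, 11, 14]
  N2 x:[16,43] y:[-23,6] z:[7/2,13] -> miss, prune
  N4 x:[18,30] y:[-33,-2] z:[11,47/2] -> miss, prune
  N11 x:[2,20] y:[-12,8] z:[5,43/2] -> hit [5,8], descend [3, 6, 9]
    N3 x:[16,18] y:[1,7] z:[37/2,43/2] -> miss, prune
    N6 x:[15,20] y:[-12,-11] z:[29/2,33/2] -> miss, prune
    N9 x:[2,6] y:[3,8] z:[5,15/2] -> hit [5,6] leaf, test {P3(miss), P17@t=5}
  N14 x:[5,19] y:[-33,-22] z:[4,39/2] -> miss, prune

8 AABB tests over nodes [0, 2, 4, 11, 3, 6, 9, 14]; 1 leaf entered; closest P17.

== RESULT ==
[0, 2, 4, 11, 3, 6, 9, 14]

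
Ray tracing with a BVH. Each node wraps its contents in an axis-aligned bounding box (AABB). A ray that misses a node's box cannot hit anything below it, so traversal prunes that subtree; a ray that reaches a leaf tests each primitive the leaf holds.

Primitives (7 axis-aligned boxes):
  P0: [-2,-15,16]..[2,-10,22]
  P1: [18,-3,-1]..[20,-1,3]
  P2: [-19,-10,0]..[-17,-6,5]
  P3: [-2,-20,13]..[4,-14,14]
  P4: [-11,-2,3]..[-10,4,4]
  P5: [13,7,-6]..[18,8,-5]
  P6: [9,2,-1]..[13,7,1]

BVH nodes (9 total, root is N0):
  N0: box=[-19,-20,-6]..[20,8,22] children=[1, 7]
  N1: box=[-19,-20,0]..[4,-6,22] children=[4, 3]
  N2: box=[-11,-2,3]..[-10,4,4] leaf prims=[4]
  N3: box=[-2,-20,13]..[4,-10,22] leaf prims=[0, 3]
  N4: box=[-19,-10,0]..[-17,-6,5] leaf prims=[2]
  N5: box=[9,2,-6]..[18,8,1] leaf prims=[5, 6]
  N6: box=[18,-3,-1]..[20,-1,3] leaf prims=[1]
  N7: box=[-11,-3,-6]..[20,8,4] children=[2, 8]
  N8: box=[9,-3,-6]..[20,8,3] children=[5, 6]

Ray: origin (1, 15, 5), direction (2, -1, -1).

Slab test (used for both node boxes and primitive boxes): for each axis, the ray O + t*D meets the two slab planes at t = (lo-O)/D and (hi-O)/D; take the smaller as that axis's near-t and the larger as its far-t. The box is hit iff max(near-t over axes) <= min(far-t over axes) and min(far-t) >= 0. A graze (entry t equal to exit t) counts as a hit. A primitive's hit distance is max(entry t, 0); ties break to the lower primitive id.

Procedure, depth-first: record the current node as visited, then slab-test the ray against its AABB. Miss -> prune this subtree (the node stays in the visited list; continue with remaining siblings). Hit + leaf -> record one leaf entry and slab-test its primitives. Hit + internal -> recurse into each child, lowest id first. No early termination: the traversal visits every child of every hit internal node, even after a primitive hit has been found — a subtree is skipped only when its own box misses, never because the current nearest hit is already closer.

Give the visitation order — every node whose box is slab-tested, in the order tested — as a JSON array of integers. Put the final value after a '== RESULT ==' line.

Traverse from the root:
N0 x:[-10,19/2] y:[7,35] z:[-17,11] -> hit [7,19/2], descend [1, 7]
  N1 x:[-10,3/2] y:[21,35] z:[-17,5] -> miss, prune
  N7 x:[-6,19/2] y:[7,18] z:[1,11] -> hit [7,19/2], descend [2, 8]
    N2 x:[-6,-11/2] y:[11,17] z:[1,2] -> miss, prune
    N8 x:[4,19/2] y:[7,18] z:[2,11] -> hit [7,19/2], descend [5, 6]
      N5 x:[4,17/2] y:[7,13] z:[4,11] -> hit [7,17/2] leaf, test {P5(miss), P6(miss)}
      N6 x:[17/2,19/2] y:[16,18] z:[2,6] -> miss, prune

order=[0, 1, 7, 2, 8, 5, 6]  |boxes|=7  |leaves|=1  hit=miss

== RESULT ==
[0, 1, 7, 2, 8, 5, 6]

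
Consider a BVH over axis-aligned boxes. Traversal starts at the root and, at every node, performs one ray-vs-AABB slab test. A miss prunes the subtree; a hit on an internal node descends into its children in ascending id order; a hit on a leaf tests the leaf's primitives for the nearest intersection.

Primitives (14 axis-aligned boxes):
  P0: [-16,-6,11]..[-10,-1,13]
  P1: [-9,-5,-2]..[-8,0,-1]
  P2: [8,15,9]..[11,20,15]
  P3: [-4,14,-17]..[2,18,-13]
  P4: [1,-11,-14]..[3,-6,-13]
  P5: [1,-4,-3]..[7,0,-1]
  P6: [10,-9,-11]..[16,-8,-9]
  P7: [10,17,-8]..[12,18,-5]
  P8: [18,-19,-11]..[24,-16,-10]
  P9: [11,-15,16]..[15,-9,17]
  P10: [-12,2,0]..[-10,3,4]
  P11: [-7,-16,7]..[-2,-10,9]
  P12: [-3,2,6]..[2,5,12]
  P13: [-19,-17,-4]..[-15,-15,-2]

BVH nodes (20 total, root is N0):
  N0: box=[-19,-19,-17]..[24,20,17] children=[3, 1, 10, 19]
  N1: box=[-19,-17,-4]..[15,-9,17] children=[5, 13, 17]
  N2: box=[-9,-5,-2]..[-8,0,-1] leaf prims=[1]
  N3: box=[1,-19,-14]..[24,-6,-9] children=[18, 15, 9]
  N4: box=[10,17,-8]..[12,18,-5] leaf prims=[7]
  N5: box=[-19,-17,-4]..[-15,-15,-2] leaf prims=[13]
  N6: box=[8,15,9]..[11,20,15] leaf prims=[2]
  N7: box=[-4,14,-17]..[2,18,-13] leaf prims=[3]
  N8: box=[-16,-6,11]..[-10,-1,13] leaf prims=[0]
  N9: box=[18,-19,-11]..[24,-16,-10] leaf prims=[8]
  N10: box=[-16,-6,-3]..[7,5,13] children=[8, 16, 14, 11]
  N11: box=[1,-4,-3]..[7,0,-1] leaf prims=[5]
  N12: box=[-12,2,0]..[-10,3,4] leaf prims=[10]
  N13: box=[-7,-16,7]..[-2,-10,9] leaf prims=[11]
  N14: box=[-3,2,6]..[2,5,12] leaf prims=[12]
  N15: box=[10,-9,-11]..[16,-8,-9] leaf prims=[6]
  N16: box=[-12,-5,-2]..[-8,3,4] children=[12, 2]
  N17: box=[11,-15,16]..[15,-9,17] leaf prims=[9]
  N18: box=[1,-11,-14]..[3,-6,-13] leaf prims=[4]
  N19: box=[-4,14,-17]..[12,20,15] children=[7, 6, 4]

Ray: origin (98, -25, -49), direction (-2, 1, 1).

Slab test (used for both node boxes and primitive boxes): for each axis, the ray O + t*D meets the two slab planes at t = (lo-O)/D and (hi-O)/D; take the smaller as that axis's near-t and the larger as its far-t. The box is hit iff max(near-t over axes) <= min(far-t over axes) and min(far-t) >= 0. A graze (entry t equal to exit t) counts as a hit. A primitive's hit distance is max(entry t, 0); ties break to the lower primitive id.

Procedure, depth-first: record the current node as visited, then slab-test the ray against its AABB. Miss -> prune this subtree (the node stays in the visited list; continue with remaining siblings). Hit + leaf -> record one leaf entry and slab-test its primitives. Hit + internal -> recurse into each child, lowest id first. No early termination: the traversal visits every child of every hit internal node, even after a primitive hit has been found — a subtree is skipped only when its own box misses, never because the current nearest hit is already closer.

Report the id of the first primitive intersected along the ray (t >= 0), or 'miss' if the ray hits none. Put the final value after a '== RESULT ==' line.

Trace the traversal:
N0 x:[37,117/2] y:[6,45] z:[32,66] -> hit [37,45], descend [1, 3, 10, 19]
  N1 x:[83/2,117/2] y:[8,16] z:[45,66] -> miss, prune
  N3 x:[37,97/2] y:[6,19] z:[35,40] -> miss, prune
  N10 x:[91/2,57] y:[19,30] z:[46,62] -> miss, prune
  N19 x:[43,51] y:[39,45] z:[32,64] -> hit [43,45], descend [4, 6, 7]
    N4 x:[43,44] y:[42,43] z:[41,44] -> hit [43,43] leaf, test {P7@t=43}
    N6 x:[87/2,45] y:[40,45] z:[58,64] -> miss, prune
    N7 x:[48,51] y:[39,43] z:[32,36] -> miss, prune

order=[0, 1, 3, 10, 19, 4, 6, 7]  |boxes|=8  |leaves|=1  hit=P7

== RESULT ==
7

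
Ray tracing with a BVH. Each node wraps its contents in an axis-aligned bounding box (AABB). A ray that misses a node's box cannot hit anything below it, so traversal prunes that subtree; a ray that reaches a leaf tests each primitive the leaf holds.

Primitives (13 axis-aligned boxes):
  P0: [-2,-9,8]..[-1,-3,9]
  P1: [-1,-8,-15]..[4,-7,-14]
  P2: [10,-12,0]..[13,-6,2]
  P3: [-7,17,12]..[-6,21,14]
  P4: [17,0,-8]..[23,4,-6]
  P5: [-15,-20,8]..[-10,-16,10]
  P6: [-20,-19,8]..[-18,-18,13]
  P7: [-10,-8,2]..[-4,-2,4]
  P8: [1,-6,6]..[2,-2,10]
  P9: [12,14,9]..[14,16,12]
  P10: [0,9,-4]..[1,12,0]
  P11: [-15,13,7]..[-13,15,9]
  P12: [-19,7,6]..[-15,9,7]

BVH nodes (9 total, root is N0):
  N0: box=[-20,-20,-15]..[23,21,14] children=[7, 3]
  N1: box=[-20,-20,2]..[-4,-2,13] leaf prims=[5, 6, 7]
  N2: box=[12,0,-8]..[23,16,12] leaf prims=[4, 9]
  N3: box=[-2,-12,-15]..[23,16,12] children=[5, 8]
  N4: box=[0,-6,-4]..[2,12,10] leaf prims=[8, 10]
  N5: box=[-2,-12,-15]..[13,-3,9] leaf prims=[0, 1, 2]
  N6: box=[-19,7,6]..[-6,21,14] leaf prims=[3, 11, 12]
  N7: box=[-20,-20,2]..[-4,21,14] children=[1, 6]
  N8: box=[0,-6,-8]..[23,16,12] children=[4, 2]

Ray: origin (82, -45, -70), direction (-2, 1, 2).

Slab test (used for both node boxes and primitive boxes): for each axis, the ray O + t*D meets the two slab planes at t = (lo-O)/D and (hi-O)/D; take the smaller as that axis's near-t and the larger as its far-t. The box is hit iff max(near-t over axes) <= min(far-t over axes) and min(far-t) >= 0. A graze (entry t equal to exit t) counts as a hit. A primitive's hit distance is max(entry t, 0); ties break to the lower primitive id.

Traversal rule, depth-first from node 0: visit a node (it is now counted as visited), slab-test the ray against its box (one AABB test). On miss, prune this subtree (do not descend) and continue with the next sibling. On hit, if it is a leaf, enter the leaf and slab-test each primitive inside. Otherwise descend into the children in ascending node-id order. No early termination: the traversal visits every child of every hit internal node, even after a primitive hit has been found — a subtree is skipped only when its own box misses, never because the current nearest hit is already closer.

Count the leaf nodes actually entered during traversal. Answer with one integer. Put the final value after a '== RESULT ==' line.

Trace the traversal:
N0 x:[59/2,51] y:[25,66] z:[55/2,42] -> hit [59/2,42], descend [3, 7]
  N3 x:[59/2,42] y:[33,61] z:[55/2,41] -> hit [33,41], descend [5, 8]
    N5 x:[69/2,42] y:[33,42] z:[55/2,79/2] -> hit [69/2,79/2] leaf, test {P0(miss), P1(miss), P2@t=35}
    N8 x:[59/2,41] y:[39,61] z:[31,41] -> hit [39,41], descend [2, 4]
      N2 x:[59/2,35] y:[45,61] z:[31,41] -> miss, prune
      N4 x:[40,41] y:[39,57] z:[33,40] -> hit [40,40] leaf, test {P8@t=40, P10(miss)}
  N7 x:[43,51] y:[25,66] z:[36,42] -> miss, prune

7 AABB tests over nodes [0, 3, 5, 8, 2, 4, 7]; 2 leaves entered; closest P2.

== RESULT ==
2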